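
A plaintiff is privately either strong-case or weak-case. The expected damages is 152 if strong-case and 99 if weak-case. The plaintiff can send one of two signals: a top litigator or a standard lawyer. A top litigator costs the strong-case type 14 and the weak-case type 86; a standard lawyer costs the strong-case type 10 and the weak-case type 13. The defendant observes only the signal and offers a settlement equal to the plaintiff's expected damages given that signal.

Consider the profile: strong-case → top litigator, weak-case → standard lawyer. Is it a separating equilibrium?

If types separate, top litigator earns payment 152 and standard lawyer earns 99.
Strong-case: top litigator gives 152 − 14 = 138; standard lawyer gives 99 − 10 = 89. No deviation. ✓
Weak-case: standard lawyer gives 99 − 13 = 86; top litigator gives 152 − 86 = 66. No deviation. ✓
Both incentive constraints hold.

Yes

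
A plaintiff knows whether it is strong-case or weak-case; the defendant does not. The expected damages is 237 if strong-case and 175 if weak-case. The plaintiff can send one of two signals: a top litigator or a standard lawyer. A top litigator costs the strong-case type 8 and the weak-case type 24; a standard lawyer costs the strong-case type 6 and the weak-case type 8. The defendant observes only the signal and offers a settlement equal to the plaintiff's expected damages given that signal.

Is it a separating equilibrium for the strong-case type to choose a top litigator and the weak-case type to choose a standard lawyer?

If types separate, top litigator earns payment 237 and standard lawyer earns 175.
Strong-case: top litigator gives 237 − 8 = 229; standard lawyer gives 175 − 6 = 169. No deviation. ✓
Weak-case: standard lawyer gives 175 − 8 = 167; top litigator gives 237 − 24 = 213. Would deviate. ✗

No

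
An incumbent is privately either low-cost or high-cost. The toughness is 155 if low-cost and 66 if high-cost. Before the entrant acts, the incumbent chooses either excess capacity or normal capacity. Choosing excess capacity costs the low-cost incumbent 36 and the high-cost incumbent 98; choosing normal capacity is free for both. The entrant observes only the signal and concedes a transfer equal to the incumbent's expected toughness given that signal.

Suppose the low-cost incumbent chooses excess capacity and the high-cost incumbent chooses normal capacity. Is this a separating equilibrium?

Yes

Under separation the entrant infers type exactly: excess capacity → low-cost (pays 155), normal capacity → high-cost (pays 66).
Low-cost: excess capacity gives 155 − 36 = 119; normal capacity gives 66 − 0 = 66. No deviation. ✓
High-cost: normal capacity gives 66 − 0 = 66; excess capacity gives 155 − 98 = 57. No deviation. ✓
Both incentive constraints hold.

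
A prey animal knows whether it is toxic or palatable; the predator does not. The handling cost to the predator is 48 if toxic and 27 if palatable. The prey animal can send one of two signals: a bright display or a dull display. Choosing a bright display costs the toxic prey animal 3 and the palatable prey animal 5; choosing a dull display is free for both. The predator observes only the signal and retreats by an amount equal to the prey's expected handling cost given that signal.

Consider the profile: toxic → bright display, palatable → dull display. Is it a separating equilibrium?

No

Under separation the predator infers type exactly: bright display → toxic (pays 48), dull display → palatable (pays 27).
Toxic: bright display gives 48 − 3 = 45; dull display gives 27 − 0 = 27. No deviation. ✓
Palatable: dull display gives 27 − 0 = 27; bright display gives 48 − 5 = 43. Would deviate. ✗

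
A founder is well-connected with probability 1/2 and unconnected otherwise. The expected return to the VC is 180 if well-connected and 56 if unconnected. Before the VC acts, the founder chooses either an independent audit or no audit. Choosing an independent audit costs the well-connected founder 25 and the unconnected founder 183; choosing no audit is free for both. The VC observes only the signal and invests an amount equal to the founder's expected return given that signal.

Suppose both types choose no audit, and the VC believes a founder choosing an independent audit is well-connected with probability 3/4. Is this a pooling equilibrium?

At the pooled signal (no audit) the VC holds the prior 1/2 and pays 1/2·180 + 1/2·56 = 118. Off-path (audit) belief 3/4 gives 3/4·180 + 1/4·56 = 149.
Well-connected: no audit gives 118 − 0 = 118; audit gives 149 − 25 = 124. Deviates. ✗
Unconnected: no audit gives 118 − 0 = 118; audit gives 149 − 183 = -34. Stays. ✓

No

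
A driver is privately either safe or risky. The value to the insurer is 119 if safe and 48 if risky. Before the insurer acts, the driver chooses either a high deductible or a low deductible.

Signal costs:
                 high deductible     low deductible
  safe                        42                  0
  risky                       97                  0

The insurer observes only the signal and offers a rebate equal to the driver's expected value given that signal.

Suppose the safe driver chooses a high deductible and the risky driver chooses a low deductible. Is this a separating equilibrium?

If types separate, high deductible earns payment 119 and low deductible earns 48.
Safe: high deductible gives 119 − 42 = 77; low deductible gives 48 − 0 = 48. No deviation. ✓
Risky: low deductible gives 48 − 0 = 48; high deductible gives 119 − 97 = 22. No deviation. ✓
Both incentive constraints hold.

Yes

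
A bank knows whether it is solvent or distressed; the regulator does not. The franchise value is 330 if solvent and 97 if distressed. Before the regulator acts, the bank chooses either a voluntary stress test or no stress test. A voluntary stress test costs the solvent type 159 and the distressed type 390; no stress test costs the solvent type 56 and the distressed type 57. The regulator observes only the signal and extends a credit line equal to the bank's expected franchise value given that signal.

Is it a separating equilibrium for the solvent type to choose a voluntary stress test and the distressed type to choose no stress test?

If types separate, stress test earns payment 330 and no stress test earns 97.
Solvent: stress test gives 330 − 159 = 171; no stress test gives 97 − 56 = 41. No deviation. ✓
Distressed: no stress test gives 97 − 57 = 40; stress test gives 330 − 390 = -60. No deviation. ✓
Neither type gains from mimicking the other.

Yes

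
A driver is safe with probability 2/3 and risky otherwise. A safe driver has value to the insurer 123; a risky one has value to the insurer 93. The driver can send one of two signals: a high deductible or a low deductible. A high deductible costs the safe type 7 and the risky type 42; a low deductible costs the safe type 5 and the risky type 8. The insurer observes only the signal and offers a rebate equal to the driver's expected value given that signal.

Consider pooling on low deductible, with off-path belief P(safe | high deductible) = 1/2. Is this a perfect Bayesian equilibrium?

Yes

On the equilibrium path (low deductible) the insurer holds the prior 2/3 and pays 2/3·123 + 1/3·93 = 113. Off-path (high deductible) belief 1/2 gives 1/2·123 + 1/2·93 = 108.
Safe: low deductible gives 113 − 5 = 108; high deductible gives 108 − 7 = 101. Stays. ✓
Risky: low deductible gives 113 − 8 = 105; high deductible gives 108 − 42 = 66. Stays. ✓
Beliefs are Bayes-consistent on-path and both types best-respond.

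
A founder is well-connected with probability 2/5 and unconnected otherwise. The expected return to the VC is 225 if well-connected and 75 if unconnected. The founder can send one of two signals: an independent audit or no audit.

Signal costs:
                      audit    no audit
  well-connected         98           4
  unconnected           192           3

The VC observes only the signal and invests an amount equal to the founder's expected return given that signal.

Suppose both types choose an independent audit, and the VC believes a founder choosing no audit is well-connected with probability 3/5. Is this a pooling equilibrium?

At the pooled signal (audit) the VC holds the prior 2/5 and pays 2/5·225 + 3/5·75 = 135. Off-path (no audit) belief 3/5 gives 3/5·225 + 2/5·75 = 165.
Well-connected: audit gives 135 − 98 = 37; no audit gives 165 − 4 = 161. Deviates. ✗
Unconnected: audit gives 135 − 192 = -57; no audit gives 165 − 3 = 162. Deviates. ✗

No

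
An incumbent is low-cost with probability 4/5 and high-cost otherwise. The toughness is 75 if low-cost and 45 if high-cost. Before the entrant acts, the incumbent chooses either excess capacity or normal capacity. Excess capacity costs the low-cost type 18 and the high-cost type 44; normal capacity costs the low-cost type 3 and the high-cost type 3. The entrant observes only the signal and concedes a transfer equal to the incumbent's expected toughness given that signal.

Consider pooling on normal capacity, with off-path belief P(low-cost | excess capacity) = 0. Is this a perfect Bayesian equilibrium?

Yes

On the equilibrium path (normal capacity) the entrant holds the prior 4/5 and pays 4/5·75 + 1/5·45 = 69. Off-path (excess capacity) belief 0 gives 0·75 + 1·45 = 45.
Low-cost: normal capacity gives 69 − 3 = 66; excess capacity gives 45 − 18 = 27. Stays. ✓
High-cost: normal capacity gives 69 − 3 = 66; excess capacity gives 45 − 44 = 1. Stays. ✓
Beliefs are Bayes-consistent on-path and both types best-respond.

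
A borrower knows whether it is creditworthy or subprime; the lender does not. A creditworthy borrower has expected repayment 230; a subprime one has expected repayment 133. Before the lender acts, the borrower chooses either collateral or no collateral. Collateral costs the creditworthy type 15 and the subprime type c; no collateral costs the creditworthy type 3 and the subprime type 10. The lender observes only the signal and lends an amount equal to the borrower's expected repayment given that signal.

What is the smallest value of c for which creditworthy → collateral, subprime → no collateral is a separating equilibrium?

107

Under separation: collateral → creditworthy (pays 230); no collateral → subprime (pays 133).
Creditworthy: 230 − 15 = 215 ≥ 133 − 3 = 130. Holds regardless of c. ✓
Subprime: 133 − 10 ≥ 230 − c, so c ≥ 230 − 123 = 107.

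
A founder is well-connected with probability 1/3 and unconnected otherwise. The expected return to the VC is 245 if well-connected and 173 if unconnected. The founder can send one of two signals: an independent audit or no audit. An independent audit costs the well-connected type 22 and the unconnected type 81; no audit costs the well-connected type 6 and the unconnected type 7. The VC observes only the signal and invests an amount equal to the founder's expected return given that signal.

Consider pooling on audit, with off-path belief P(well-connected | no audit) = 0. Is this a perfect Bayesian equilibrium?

No

On the equilibrium path (audit) the VC holds the prior 1/3 and pays 1/3·245 + 2/3·173 = 197. Off-path (no audit) belief 0 gives 0·245 + 1·173 = 173.
Well-connected: audit gives 197 − 22 = 175; no audit gives 173 − 6 = 167. Stays. ✓
Unconnected: audit gives 197 − 81 = 116; no audit gives 173 − 7 = 166. Deviates. ✗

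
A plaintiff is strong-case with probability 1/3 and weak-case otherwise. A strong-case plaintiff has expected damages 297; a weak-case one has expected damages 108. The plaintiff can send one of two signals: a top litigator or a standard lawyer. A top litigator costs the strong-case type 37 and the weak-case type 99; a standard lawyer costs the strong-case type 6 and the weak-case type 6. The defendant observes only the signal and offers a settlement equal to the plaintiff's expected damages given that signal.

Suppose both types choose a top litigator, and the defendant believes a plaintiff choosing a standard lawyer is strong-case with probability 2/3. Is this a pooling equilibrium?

No

At the pooled signal (top litigator) the defendant holds the prior 1/3 and pays 1/3·297 + 2/3·108 = 171. Off-path (standard lawyer) belief 2/3 gives 2/3·297 + 1/3·108 = 234.
Strong-case: top litigator gives 171 − 37 = 134; standard lawyer gives 234 − 6 = 228. Deviates. ✗
Weak-case: top litigator gives 171 − 99 = 72; standard lawyer gives 234 − 6 = 228. Deviates. ✗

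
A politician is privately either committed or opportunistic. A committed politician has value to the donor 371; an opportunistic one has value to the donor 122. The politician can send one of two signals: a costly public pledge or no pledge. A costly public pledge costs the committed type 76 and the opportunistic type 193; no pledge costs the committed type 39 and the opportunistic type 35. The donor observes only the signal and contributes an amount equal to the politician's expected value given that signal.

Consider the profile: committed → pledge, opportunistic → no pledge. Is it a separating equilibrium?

Under separation the donor infers type exactly: pledge → committed (pays 371), no pledge → opportunistic (pays 122).
Committed: pledge gives 371 − 76 = 295; no pledge gives 122 − 39 = 83. No deviation. ✓
Opportunistic: no pledge gives 122 − 35 = 87; pledge gives 371 − 193 = 178. Would deviate. ✗

No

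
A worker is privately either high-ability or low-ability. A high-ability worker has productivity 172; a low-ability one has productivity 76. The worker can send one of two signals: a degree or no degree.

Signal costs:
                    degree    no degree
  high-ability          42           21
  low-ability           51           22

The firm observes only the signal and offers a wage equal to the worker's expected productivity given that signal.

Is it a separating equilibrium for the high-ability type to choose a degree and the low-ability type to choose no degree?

Under separation the firm infers type exactly: degree → high-ability (pays 172), no degree → low-ability (pays 76).
High-ability: degree gives 172 − 42 = 130; no degree gives 76 − 21 = 55. No deviation. ✓
Low-ability: no degree gives 76 − 22 = 54; degree gives 172 − 51 = 121. Would deviate. ✗

No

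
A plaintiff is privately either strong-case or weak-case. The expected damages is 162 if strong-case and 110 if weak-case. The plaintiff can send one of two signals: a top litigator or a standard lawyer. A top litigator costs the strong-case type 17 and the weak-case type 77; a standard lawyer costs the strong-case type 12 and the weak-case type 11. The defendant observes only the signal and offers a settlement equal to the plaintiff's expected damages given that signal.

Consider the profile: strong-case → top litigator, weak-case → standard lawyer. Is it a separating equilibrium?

Yes

If types separate, top litigator earns payment 162 and standard lawyer earns 110.
Strong-case: top litigator gives 162 − 17 = 145; standard lawyer gives 110 − 12 = 98. No deviation. ✓
Weak-case: standard lawyer gives 110 − 11 = 99; top litigator gives 162 − 77 = 85. No deviation. ✓
Both incentive constraints hold.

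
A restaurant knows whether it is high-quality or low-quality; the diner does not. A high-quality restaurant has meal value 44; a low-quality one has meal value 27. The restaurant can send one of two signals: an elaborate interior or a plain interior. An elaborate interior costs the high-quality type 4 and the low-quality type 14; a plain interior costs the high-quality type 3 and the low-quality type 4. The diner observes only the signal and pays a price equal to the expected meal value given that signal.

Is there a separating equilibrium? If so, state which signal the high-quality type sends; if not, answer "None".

Try high-quality → elaborate interior, low-quality → plain interior:
  If types separate, elaborate interior earns payment 44 and plain interior earns 27.
  High-quality: elaborate interior gives 44 − 4 = 40; plain interior gives 27 − 3 = 24. No deviation. ✓
  Low-quality: plain interior gives 27 − 4 = 23; elaborate interior gives 44 − 14 = 30. Would deviate. ✗
Try high-quality → plain interior, low-quality → elaborate interior:
  If types separate, plain interior earns payment 44 and elaborate interior earns 27.
  High-quality: plain interior gives 44 − 3 = 41; elaborate interior gives 27 − 4 = 23. No deviation. ✓
  Low-quality: elaborate interior gives 27 − 14 = 13; plain interior gives 44 − 4 = 40. Would deviate. ✗
Neither assignment is incentive-compatible.

None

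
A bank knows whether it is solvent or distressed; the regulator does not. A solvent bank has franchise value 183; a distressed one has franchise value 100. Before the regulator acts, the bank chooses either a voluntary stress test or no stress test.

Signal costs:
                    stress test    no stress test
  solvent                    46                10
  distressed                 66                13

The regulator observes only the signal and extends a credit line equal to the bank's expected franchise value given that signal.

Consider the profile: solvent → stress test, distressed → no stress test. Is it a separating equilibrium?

If types separate, stress test earns payment 183 and no stress test earns 100.
Solvent: stress test gives 183 − 46 = 137; no stress test gives 100 − 10 = 90. No deviation. ✓
Distressed: no stress test gives 100 − 13 = 87; stress test gives 183 − 66 = 117. Would deviate. ✗

No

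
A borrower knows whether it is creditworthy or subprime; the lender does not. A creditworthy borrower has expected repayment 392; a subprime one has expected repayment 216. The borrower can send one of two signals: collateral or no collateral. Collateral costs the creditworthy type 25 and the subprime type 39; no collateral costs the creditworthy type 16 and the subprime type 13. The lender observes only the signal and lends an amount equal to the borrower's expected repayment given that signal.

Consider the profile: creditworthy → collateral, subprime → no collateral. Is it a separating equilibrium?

No

If types separate, collateral earns payment 392 and no collateral earns 216.
Creditworthy: collateral gives 392 − 25 = 367; no collateral gives 216 − 16 = 200. No deviation. ✓
Subprime: no collateral gives 216 − 13 = 203; collateral gives 392 − 39 = 353. Would deviate. ✗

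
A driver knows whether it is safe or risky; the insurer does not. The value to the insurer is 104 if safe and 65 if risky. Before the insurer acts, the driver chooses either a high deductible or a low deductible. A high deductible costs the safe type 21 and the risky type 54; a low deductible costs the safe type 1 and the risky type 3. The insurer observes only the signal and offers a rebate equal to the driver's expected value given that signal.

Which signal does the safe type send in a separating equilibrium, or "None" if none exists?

high deductible

Try safe → high deductible, risky → low deductible:
  If types separate, high deductible earns payment 104 and low deductible earns 65.
  Safe: high deductible gives 104 − 21 = 83; low deductible gives 65 − 1 = 64. No deviation. ✓
  Risky: low deductible gives 65 − 3 = 62; high deductible gives 104 − 54 = 50. No deviation. ✓
Both hold — the safe type sends high deductible.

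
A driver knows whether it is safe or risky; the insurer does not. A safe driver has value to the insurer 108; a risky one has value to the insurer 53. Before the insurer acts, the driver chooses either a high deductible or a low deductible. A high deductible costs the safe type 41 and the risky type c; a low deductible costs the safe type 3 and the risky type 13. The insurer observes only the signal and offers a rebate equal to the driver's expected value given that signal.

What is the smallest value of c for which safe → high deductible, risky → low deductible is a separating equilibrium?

Under separation: high deductible → safe (pays 108); low deductible → risky (pays 53).
Safe: 108 − 41 = 67 ≥ 53 − 3 = 50. Holds regardless of c. ✓
Risky: 53 − 13 ≥ 108 − c, so c ≥ 108 − 40 = 68.

68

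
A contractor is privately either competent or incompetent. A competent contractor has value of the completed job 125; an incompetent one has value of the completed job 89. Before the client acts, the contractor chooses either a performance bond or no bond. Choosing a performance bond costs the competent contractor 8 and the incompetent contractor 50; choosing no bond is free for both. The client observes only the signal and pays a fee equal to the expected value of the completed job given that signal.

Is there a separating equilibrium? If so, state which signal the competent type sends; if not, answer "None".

bond

Try competent → bond, incompetent → no bond:
  Under separation the client infers type exactly: bond → competent (pays 125), no bond → incompetent (pays 89).
  Competent: bond gives 125 − 8 = 117; no bond gives 89 − 0 = 89. No deviation. ✓
  Incompetent: no bond gives 89 − 0 = 89; bond gives 125 − 50 = 75. No deviation. ✓
Both hold — the competent type sends bond.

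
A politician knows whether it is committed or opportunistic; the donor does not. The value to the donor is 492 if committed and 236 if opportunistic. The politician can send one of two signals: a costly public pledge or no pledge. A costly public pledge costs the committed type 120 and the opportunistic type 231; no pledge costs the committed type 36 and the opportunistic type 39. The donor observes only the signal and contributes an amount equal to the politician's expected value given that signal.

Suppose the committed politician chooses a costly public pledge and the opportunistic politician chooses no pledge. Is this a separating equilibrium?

Under separation the donor infers type exactly: pledge → committed (pays 492), no pledge → opportunistic (pays 236).
Committed: pledge gives 492 − 120 = 372; no pledge gives 236 − 36 = 200. No deviation. ✓
Opportunistic: no pledge gives 236 − 39 = 197; pledge gives 492 − 231 = 261. Would deviate. ✗

No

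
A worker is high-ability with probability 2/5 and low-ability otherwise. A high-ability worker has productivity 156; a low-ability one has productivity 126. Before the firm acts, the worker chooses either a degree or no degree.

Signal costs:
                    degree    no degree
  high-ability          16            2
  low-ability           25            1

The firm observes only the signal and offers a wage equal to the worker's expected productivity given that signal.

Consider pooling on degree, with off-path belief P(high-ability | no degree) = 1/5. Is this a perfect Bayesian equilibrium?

At the pooled signal (degree) the firm holds the prior 2/5 and pays 2/5·156 + 3/5·126 = 138. Off-path (no degree) belief 1/5 gives 1/5·156 + 4/5·126 = 132.
High-ability: degree gives 138 − 16 = 122; no degree gives 132 − 2 = 130. Deviates. ✗
Low-ability: degree gives 138 − 25 = 113; no degree gives 132 − 1 = 131. Deviates. ✗

No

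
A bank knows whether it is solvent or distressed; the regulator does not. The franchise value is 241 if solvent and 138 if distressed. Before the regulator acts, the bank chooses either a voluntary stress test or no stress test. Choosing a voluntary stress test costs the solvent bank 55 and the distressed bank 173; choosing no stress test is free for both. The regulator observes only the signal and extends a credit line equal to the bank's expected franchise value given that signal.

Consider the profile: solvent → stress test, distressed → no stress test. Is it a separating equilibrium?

Yes

Under separation the regulator infers type exactly: stress test → solvent (pays 241), no stress test → distressed (pays 138).
Solvent: stress test gives 241 − 55 = 186; no stress test gives 138 − 0 = 138. No deviation. ✓
Distressed: no stress test gives 138 − 0 = 138; stress test gives 241 − 173 = 68. No deviation. ✓
Both incentive constraints hold.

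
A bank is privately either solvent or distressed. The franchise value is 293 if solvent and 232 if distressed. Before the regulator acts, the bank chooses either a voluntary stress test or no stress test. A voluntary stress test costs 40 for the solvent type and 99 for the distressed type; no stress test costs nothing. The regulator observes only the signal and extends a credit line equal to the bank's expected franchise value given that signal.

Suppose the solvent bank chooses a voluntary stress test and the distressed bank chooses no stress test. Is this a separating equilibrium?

Yes

If types separate, stress test earns payment 293 and no stress test earns 232.
Solvent: stress test gives 293 − 40 = 253; no stress test gives 232 − 0 = 232. No deviation. ✓
Distressed: no stress test gives 232 − 0 = 232; stress test gives 293 − 99 = 194. No deviation. ✓
Both incentive constraints hold.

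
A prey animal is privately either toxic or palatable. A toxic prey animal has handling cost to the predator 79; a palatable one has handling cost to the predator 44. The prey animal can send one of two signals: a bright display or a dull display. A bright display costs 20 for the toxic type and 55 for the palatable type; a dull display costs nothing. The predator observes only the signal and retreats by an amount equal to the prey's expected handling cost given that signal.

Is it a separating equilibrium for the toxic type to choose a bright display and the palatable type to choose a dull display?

If types separate, bright display earns payment 79 and dull display earns 44.
Toxic: bright display gives 79 − 20 = 59; dull display gives 44 − 0 = 44. No deviation. ✓
Palatable: dull display gives 44 − 0 = 44; bright display gives 79 − 55 = 24. No deviation. ✓
Neither type gains from mimicking the other.

Yes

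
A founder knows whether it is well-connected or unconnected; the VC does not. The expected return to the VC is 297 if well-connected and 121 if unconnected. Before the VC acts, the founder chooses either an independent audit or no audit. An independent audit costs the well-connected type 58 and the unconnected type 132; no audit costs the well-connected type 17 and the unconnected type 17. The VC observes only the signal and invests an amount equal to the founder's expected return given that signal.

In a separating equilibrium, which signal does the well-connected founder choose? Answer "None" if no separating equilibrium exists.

None

Try well-connected → audit, unconnected → no audit:
  If types separate, audit earns payment 297 and no audit earns 121.
  Well-connected: audit gives 297 − 58 = 239; no audit gives 121 − 17 = 104. No deviation. ✓
  Unconnected: no audit gives 121 − 17 = 104; audit gives 297 − 132 = 165. Would deviate. ✗
Try well-connected → no audit, unconnected → audit:
  If types separate, no audit earns payment 297 and audit earns 121.
  Well-connected: no audit gives 297 − 17 = 280; audit gives 121 − 58 = 63. No deviation. ✓
  Unconnected: audit gives 121 − 132 = -11; no audit gives 297 − 17 = 280. Would deviate. ✗
Neither assignment is incentive-compatible.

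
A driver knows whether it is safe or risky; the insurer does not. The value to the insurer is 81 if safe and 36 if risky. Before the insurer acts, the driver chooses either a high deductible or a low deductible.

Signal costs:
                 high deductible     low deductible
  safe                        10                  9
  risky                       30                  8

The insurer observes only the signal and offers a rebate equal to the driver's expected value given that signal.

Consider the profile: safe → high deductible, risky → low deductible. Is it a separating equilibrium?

If types separate, high deductible earns payment 81 and low deductible earns 36.
Safe: high deductible gives 81 − 10 = 71; low deductible gives 36 − 9 = 27. No deviation. ✓
Risky: low deductible gives 36 − 8 = 28; high deductible gives 81 − 30 = 51. Would deviate. ✗

No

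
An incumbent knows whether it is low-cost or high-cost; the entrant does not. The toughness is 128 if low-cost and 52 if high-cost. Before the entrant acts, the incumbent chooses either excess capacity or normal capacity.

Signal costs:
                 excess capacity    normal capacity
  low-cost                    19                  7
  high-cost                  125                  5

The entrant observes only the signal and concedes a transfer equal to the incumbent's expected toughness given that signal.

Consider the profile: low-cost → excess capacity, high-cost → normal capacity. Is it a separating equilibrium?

Yes

Under separation the entrant infers type exactly: excess capacity → low-cost (pays 128), normal capacity → high-cost (pays 52).
Low-cost: excess capacity gives 128 − 19 = 109; normal capacity gives 52 − 7 = 45. No deviation. ✓
High-cost: normal capacity gives 52 − 5 = 47; excess capacity gives 128 − 125 = 3. No deviation. ✓
Both incentive constraints hold.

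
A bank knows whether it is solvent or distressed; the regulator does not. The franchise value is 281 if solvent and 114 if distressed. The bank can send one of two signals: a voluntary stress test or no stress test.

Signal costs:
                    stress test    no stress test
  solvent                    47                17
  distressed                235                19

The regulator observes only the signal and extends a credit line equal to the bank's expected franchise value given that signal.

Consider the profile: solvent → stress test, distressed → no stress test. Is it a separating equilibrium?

If types separate, stress test earns payment 281 and no stress test earns 114.
Solvent: stress test gives 281 − 47 = 234; no stress test gives 114 − 17 = 97. No deviation. ✓
Distressed: no stress test gives 114 − 19 = 95; stress test gives 281 − 235 = 46. No deviation. ✓
Both incentive constraints hold.

Yes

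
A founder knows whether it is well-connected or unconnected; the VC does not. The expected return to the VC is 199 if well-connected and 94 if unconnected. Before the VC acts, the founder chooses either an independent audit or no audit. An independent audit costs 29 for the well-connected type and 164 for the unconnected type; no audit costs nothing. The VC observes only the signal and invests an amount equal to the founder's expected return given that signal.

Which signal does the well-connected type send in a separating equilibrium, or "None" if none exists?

Try well-connected → audit, unconnected → no audit:
  If types separate, audit earns payment 199 and no audit earns 94.
  Well-connected: audit gives 199 − 29 = 170; no audit gives 94 − 0 = 94. No deviation. ✓
  Unconnected: no audit gives 94 − 0 = 94; audit gives 199 − 164 = 35. No deviation. ✓
Both hold — the well-connected type sends audit.

audit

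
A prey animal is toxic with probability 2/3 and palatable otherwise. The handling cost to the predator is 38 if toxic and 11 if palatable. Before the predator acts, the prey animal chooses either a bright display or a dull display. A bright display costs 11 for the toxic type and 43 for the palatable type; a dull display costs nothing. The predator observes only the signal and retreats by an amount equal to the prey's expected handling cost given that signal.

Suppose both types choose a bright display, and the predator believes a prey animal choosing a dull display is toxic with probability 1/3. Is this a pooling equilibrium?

No

On the equilibrium path (bright display) the predator holds the prior 2/3 and pays 2/3·38 + 1/3·11 = 29. Off-path (dull display) belief 1/3 gives 1/3·38 + 2/3·11 = 20.
Toxic: bright display gives 29 − 11 = 18; dull display gives 20 − 0 = 20. Deviates. ✗
Palatable: bright display gives 29 − 43 = -14; dull display gives 20 − 0 = 20. Deviates. ✗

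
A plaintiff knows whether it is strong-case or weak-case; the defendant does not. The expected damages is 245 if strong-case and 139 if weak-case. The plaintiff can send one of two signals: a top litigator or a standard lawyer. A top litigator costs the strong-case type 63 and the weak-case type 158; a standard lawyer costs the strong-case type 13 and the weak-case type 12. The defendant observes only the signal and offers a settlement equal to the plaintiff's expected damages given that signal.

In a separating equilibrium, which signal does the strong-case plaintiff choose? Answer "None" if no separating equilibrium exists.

top litigator

Try strong-case → top litigator, weak-case → standard lawyer:
  If types separate, top litigator earns payment 245 and standard lawyer earns 139.
  Strong-case: top litigator gives 245 − 63 = 182; standard lawyer gives 139 − 13 = 126. No deviation. ✓
  Weak-case: standard lawyer gives 139 − 12 = 127; top litigator gives 245 − 158 = 87. No deviation. ✓
Both hold — the strong-case type sends top litigator.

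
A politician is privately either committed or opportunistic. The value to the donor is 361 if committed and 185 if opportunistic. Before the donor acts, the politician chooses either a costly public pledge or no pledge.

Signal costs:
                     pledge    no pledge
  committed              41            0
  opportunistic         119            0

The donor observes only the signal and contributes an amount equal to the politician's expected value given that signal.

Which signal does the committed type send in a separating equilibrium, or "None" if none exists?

None

Try committed → pledge, opportunistic → no pledge:
  If types separate, pledge earns payment 361 and no pledge earns 185.
  Committed: pledge gives 361 − 41 = 320; no pledge gives 185 − 0 = 185. No deviation. ✓
  Opportunistic: no pledge gives 185 − 0 = 185; pledge gives 361 − 119 = 242. Would deviate. ✗
Try committed → no pledge, opportunistic → pledge:
  If types separate, no pledge earns payment 361 and pledge earns 185.
  Committed: no pledge gives 361 − 0 = 361; pledge gives 185 − 41 = 144. No deviation. ✓
  Opportunistic: pledge gives 185 − 119 = 66; no pledge gives 361 − 0 = 361. Would deviate. ✗
Neither assignment is incentive-compatible.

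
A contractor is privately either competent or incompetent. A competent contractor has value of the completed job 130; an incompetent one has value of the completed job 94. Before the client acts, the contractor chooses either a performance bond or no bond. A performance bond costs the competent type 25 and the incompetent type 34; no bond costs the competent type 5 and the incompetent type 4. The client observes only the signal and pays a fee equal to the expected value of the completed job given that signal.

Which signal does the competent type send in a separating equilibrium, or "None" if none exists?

Try competent → bond, incompetent → no bond:
  Under separation the client infers type exactly: bond → competent (pays 130), no bond → incompetent (pays 94).
  Competent: bond gives 130 − 25 = 105; no bond gives 94 − 5 = 89. No deviation. ✓
  Incompetent: no bond gives 94 − 4 = 90; bond gives 130 − 34 = 96. Would deviate. ✗
Try competent → no bond, incompetent → bond:
  Under separation the client infers type exactly: no bond → competent (pays 130), bond → incompetent (pays 94).
  Competent: no bond gives 130 − 5 = 125; bond gives 94 − 25 = 69. No deviation. ✓
  Incompetent: bond gives 94 − 34 = 60; no bond gives 130 − 4 = 126. Would deviate. ✗
Neither assignment is incentive-compatible.

None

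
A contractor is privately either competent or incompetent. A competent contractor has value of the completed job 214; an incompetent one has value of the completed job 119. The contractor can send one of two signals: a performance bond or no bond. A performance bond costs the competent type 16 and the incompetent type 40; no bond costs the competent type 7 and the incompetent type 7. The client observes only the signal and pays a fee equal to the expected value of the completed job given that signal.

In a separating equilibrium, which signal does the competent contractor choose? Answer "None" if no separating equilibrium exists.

None

Try competent → bond, incompetent → no bond:
  Under separation the client infers type exactly: bond → competent (pays 214), no bond → incompetent (pays 119).
  Competent: bond gives 214 − 16 = 198; no bond gives 119 − 7 = 112. No deviation. ✓
  Incompetent: no bond gives 119 − 7 = 112; bond gives 214 − 40 = 174. Would deviate. ✗
Try competent → no bond, incompetent → bond:
  Under separation the client infers type exactly: no bond → competent (pays 214), bond → incompetent (pays 119).
  Competent: no bond gives 214 − 7 = 207; bond gives 119 − 16 = 103. No deviation. ✓
  Incompetent: bond gives 119 − 40 = 79; no bond gives 214 − 7 = 207. Would deviate. ✗
Neither assignment is incentive-compatible.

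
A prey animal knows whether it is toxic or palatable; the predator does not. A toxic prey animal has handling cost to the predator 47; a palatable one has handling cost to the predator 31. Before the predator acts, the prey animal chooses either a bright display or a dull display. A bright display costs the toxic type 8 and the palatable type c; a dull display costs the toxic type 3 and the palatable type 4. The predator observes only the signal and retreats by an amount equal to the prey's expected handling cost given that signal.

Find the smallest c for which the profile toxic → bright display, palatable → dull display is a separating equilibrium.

Under separation: bright display → toxic (pays 47); dull display → palatable (pays 31).
Toxic: 47 − 8 = 39 ≥ 31 − 3 = 28. Holds regardless of c. ✓
Palatable: 31 − 4 ≥ 47 − c, so c ≥ 47 − 27 = 20.

20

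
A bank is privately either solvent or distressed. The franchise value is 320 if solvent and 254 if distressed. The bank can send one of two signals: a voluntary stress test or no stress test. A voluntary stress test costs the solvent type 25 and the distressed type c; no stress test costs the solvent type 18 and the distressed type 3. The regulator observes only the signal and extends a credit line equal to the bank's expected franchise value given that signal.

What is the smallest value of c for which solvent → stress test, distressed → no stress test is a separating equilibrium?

69

Under separation: stress test → solvent (pays 320); no stress test → distressed (pays 254).
Solvent: 320 − 25 = 295 ≥ 254 − 18 = 236. Holds regardless of c. ✓
Distressed: 254 − 3 ≥ 320 − c, so c ≥ 320 − 251 = 69.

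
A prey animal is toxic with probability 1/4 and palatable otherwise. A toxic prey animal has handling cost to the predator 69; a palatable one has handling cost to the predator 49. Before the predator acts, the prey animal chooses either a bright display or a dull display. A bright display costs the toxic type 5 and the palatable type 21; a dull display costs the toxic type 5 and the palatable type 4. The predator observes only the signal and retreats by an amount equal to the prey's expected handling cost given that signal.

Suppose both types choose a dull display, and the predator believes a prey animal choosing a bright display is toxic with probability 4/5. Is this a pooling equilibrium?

No

On the equilibrium path (dull display) the predator holds the prior 1/4 and pays 1/4·69 + 3/4·49 = 54. Off-path (bright display) belief 4/5 gives 4/5·69 + 1/5·49 = 65.
Toxic: dull display gives 54 − 5 = 49; bright display gives 65 − 5 = 60. Deviates. ✗
Palatable: dull display gives 54 − 4 = 50; bright display gives 65 − 21 = 44. Stays. ✓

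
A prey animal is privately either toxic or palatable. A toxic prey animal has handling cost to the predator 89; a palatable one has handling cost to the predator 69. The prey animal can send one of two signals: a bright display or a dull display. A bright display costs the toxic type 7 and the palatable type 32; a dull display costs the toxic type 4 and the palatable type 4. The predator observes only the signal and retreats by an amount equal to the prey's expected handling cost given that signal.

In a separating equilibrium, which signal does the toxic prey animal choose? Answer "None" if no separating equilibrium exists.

Try toxic → bright display, palatable → dull display:
  If types separate, bright display earns payment 89 and dull display earns 69.
  Toxic: bright display gives 89 − 7 = 82; dull display gives 69 − 4 = 65. No deviation. ✓
  Palatable: dull display gives 69 − 4 = 65; bright display gives 89 − 32 = 57. No deviation. ✓
Both hold — the toxic type sends bright display.

bright display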